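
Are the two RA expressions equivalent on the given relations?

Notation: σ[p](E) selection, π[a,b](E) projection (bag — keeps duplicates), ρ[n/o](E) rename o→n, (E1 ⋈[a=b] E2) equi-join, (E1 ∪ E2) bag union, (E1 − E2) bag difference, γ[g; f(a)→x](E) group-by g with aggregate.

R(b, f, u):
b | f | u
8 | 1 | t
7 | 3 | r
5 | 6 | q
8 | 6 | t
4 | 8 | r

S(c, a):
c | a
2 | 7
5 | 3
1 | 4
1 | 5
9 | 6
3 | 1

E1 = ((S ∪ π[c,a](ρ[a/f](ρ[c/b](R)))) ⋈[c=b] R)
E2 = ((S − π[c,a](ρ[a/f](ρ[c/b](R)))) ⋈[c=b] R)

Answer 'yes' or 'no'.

E1 row counts bottom-up:
  S → 6
  R → 5
  ρ[c/b](R) → 5
  ρ[a/f](ρ[c/b](R)) → 5
  π[c,a](ρ[a/f](ρ[c/b](R))) → 5
  (S ∪ π[c,a](ρ[a/f](ρ[c/b](R)))) → 11
  R → 5
  ((S ∪ π[c,a](ρ[a/f](ρ[c/b](R)))) ⋈[c=b] R) → 8
E2 row counts bottom-up:
  S → 6
  R → 5
  ρ[c/b](R) → 5
  ρ[a/f](ρ[c/b](R)) → 5
  π[c,a](ρ[a/f](ρ[c/b](R))) → 5
  (S − π[c,a](ρ[a/f](ρ[c/b](R)))) → 6
  R → 5
  ((S − π[c,a](ρ[a/f](ρ[c/b](R)))) ⋈[c=b] R) → 1

E1 result:
c | a | b | f | u
4 | 8 | 4 | 8 | r
5 | 3 | 5 | 6 | q
5 | 6 | 5 | 6 | q
7 | 3 | 7 | 3 | r
8 | 1 | 8 | 1 | t
8 | 1 | 8 | 6 | t
8 | 6 | 8 | 1 | t
8 | 6 | 8 | 6 | t
E2 result:
c | a | b | f | u
5 | 3 | 5 | 6 | q
Witness: (8, 1, 8, 6, 't') appears 1× in E1 but 0× in E2.

no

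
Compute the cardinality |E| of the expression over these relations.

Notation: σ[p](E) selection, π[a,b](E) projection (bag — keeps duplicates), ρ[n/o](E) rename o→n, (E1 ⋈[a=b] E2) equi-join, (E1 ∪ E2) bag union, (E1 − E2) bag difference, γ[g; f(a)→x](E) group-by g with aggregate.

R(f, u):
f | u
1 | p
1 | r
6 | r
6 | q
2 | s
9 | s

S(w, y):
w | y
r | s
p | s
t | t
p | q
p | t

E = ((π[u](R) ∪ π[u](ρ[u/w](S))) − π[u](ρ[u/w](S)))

Subexpression sizes:
  R → 6
  π[u](R) → 6
  S → 5
  ρ[u/w](S) → 5
  π[u](ρ[u/w](S)) → 5
  (π[u](R) ∪ π[u](ρ[u/w](S))) → 11
  S → 5
  ρ[u/w](S) → 5
  π[u](ρ[u/w](S)) → 5
  ((π[u](R) ∪ π[u](ρ[u/w](S))) − π[u](ρ[u/w](S))) → 6

|E| = 6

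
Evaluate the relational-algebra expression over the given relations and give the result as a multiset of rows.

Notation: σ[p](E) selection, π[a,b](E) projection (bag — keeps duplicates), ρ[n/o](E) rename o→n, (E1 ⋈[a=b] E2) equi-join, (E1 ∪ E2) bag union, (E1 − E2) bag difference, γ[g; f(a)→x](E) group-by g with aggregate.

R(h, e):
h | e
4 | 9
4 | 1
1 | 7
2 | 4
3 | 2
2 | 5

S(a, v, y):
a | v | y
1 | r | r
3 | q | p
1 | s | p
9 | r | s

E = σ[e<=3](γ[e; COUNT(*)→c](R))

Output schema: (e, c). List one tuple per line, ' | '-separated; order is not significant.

Row counts bottom-up:
  R → 6
  γ[e; COUNT(*)→c](R) → 6
  σ[e<=3](γ[e; COUNT(*)→c](R)) → 2

== RESULT ==
e | c
1 | 1
2 | 1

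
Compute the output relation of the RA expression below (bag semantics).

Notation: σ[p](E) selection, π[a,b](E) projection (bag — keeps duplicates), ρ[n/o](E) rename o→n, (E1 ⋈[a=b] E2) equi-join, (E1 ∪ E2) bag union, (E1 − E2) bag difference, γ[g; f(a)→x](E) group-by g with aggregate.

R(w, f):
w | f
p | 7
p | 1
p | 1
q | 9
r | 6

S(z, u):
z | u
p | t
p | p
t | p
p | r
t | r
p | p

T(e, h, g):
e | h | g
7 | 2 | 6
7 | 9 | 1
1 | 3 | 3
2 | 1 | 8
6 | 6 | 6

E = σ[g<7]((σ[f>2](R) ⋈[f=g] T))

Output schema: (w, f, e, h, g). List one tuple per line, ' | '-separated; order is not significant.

Subexpression sizes:
  R → 5
  σ[f>2](R) → 3
  T → 5
  (σ[f>2](R) ⋈[f=g] T) → 2
  σ[g<7]((σ[f>2](R) ⋈[f=g] T)) → 2

== RESULT ==
w | f | e | h | g
r | 6 | 6 | 6 | 6
r | 6 | 7 | 2 | 6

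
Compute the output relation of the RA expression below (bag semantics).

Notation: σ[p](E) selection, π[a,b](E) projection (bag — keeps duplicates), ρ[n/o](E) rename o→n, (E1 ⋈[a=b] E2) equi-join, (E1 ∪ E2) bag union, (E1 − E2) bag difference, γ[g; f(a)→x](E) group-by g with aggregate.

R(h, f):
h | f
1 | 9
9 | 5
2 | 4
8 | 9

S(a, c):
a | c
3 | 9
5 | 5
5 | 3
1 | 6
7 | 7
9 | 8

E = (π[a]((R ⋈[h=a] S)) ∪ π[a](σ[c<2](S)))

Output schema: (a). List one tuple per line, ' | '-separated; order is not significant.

Subexpression sizes:
  R → 4
  S → 6
  (R ⋈[h=a] S) → 2
  π[a]((R ⋈[h=a] S)) → 2
  S → 6
  σ[c<2](S) → 0
  π[a](σ[c<2](S)) → 0
  (π[a]((R ⋈[h=a] S)) ∪ π[a](σ[c<2](S))) → 2

== RESULT ==
a
1
9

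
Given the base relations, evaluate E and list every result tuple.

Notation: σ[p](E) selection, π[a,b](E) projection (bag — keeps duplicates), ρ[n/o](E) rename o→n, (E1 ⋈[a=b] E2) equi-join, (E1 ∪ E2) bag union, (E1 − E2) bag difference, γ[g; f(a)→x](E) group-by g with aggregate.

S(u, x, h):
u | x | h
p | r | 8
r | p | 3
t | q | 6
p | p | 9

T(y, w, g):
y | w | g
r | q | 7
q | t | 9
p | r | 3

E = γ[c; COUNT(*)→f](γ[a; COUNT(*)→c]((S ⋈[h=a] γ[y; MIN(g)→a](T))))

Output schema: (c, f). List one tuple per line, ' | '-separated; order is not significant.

Subexpression sizes:
  S → 4
  T → 3
  γ[y; MIN(g)→a](T) → 3
  (S ⋈[h=a] γ[y; MIN(g)→a](T)) → 2
  γ[a; COUNT(*)→c]((S ⋈[h=a] γ[y; MIN(g)→a](T))) → 2
  γ[c; COUNT(*)→f](γ[a; COUNT(*)→c]((S ⋈[h=a] γ[y; MIN(g)→a](T)))) → 1

== RESULT ==
c | f
1 | 2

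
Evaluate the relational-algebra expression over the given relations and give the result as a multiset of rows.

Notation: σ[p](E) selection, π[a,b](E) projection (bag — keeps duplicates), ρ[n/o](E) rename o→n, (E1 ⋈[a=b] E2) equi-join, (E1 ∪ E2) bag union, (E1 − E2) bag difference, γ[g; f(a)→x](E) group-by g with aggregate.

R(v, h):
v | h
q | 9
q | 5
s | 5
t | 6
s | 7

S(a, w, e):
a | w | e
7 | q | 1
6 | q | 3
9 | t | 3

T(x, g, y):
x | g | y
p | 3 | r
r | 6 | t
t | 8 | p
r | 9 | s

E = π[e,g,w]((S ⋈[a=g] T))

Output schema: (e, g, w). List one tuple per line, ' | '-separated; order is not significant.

Row counts bottom-up:
  S → 3
  T → 4
  (S ⋈[a=g] T) → 2
  π[e,g,w]((S ⋈[a=g] T)) → 2

== RESULT ==
e | g | w
3 | 6 | q
3 | 9 | t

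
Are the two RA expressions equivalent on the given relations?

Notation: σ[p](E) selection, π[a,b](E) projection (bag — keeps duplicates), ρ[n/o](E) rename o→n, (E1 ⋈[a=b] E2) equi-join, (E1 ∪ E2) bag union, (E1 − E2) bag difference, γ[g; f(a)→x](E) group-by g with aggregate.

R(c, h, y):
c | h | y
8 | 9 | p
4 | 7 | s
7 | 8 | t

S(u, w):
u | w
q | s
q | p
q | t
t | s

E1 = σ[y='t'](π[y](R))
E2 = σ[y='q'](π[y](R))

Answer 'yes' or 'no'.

E1 per-node cardinality:
  R → 3
  π[y](R) → 3
  σ[y='t'](π[y](R)) → 1
E2 per-node cardinality:
  R → 3
  π[y](R) → 3
  σ[y='q'](π[y](R)) → 0

E1 result:
y
t
E2 result:
y
(0 rows)
Witness: ('t',) appears 1× in E1 but 0× in E2.

no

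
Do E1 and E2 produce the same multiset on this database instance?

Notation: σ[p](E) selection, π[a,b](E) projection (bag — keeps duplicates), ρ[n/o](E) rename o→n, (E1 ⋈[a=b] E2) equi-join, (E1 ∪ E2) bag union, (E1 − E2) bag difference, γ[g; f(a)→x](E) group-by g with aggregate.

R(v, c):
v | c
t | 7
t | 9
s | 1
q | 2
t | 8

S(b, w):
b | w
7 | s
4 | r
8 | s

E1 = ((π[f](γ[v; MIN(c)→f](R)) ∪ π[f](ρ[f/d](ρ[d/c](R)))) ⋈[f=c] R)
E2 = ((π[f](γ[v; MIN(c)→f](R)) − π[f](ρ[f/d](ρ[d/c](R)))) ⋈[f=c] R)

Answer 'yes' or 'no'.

E1 row counts bottom-up:
  R → 5
  γ[v; MIN(c)→f](R) → 3
  π[f](γ[v; MIN(c)→f](R)) → 3
  R → 5
  ρ[d/c](R) → 5
  ρ[f/d](ρ[d/c](R)) → 5
  π[f](ρ[f/d](ρ[d/c](R))) → 5
  (π[f](γ[v; MIN(c)→f](R)) ∪ π[f](ρ[f/d](ρ[d/c](R)))) → 8
  R → 5
  ((π[f](γ[v; MIN(c)→f](R)) ∪ π[f](ρ[f/d](ρ[d/c](R)))) ⋈[f=c] R) → 8
E2 row counts bottom-up:
  R → 5
  γ[v; MIN(c)→f](R) → 3
  π[f](γ[v; MIN(c)→f](R)) → 3
  R → 5
  ρ[d/c](R) → 5
  ρ[f/d](ρ[d/c](R)) → 5
  π[f](ρ[f/d](ρ[d/c](R))) → 5
  (π[f](γ[v; MIN(c)→f](R)) − π[f](ρ[f/d](ρ[d/c](R)))) → 0
  R → 5
  ((π[f](γ[v; MIN(c)→f](R)) − π[f](ρ[f/d](ρ[d/c](R)))) ⋈[f=c] R) → 0

E1 result:
f | v | c
1 | s | 1
1 | s | 1
2 | q | 2
2 | q | 2
7 | t | 7
7 | t | 7
8 | t | 8
9 | t | 9
E2 result:
f | v | c
(0 rows)
Witness: (2, 'q', 2) appears 2× in E1 but 0× in E2.

no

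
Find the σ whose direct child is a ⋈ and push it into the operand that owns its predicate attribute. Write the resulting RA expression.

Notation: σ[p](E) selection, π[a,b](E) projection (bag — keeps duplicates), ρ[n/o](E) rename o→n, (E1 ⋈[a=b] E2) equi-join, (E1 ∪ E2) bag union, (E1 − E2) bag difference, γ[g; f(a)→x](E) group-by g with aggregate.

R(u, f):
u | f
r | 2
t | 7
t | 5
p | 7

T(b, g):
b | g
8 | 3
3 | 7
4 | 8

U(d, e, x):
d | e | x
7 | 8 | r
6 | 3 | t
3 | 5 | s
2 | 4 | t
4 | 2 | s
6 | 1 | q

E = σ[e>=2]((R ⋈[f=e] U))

σ filters on e, owned by the right side.
E' = (R ⋈[f=e] σ[e>=2](U))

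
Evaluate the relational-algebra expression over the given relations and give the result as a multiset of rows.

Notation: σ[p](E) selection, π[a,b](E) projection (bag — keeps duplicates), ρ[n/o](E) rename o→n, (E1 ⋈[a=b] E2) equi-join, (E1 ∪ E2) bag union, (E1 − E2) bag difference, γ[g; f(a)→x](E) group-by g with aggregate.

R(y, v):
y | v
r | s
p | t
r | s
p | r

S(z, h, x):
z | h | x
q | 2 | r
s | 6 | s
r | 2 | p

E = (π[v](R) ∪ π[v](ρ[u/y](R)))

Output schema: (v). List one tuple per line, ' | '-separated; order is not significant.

Per-node cardinality:
  R → 4
  π[v](R) → 4
  R → 4
  ρ[u/y](R) → 4
  π[v](ρ[u/y](R)) → 4
  (π[v](R) ∪ π[v](ρ[u/y](R))) → 8

== RESULT ==
v
r
r
s
s
s
s
t
t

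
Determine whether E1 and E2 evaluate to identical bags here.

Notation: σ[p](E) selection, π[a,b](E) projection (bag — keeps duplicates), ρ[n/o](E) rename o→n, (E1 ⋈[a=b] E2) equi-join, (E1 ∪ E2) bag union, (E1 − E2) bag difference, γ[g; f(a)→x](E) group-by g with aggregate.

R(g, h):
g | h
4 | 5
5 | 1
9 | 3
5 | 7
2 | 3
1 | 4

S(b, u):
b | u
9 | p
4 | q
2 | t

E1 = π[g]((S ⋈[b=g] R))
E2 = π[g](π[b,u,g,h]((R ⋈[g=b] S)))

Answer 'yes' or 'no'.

E1 subexpression sizes:
  S → 3
  R → 6
  (S ⋈[b=g] R) → 3
  π[g]((S ⋈[b=g] R)) → 3
E2 subexpression sizes:
  R → 6
  S → 3
  (R ⋈[g=b] S) → 3
  π[b,u,g,h]((R ⋈[g=b] S)) → 3
  π[g](π[b,u,g,h]((R ⋈[g=b] S))) → 3

E1 and E2 produce the same multiset:
g
2
4
9

yes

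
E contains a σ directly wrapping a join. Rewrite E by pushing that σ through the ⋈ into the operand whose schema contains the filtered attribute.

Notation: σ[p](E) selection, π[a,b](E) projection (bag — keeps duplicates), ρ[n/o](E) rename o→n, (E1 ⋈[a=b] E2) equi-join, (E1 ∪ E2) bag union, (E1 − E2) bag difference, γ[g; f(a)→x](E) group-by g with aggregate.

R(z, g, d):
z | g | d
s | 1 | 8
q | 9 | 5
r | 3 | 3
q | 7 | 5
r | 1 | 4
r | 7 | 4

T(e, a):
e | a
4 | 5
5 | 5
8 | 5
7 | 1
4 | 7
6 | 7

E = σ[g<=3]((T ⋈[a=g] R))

σ filters on g, owned by the right side.
E' = (T ⋈[a=g] σ[g<=3](R))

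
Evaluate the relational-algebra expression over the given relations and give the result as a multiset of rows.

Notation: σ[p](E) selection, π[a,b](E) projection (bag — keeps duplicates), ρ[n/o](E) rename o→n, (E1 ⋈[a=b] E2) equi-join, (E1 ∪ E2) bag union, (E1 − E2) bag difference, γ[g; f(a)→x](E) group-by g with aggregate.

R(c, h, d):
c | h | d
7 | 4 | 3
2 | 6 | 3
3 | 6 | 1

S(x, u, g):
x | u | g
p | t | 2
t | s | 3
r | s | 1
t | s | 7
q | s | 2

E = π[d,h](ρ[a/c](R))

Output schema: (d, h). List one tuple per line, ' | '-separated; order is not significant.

Row counts bottom-up:
  R → 3
  ρ[a/c](R) → 3
  π[d,h](ρ[a/c](R)) → 3

== RESULT ==
d | h
1 | 6
3 | 4
3 | 6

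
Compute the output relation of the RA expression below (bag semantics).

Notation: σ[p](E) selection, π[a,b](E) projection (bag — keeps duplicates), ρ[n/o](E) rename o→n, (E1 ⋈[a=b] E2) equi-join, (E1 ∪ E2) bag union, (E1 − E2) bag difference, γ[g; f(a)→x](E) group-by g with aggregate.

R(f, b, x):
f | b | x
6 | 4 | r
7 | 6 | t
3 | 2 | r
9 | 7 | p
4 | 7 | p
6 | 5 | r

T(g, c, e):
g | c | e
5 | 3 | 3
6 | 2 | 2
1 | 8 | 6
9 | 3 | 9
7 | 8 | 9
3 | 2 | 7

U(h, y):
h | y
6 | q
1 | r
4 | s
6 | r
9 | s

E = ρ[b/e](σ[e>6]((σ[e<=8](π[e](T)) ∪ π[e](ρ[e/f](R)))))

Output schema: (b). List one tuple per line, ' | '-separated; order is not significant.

Stepwise |·|:
  T → 6
  π[e](T) → 6
  σ[e<=8](π[e](T)) → 4
  R → 6
  ρ[e/f](R) → 6
  π[e](ρ[e/f](R)) → 6
  (σ[e<=8](π[e](T)) ∪ π[e](ρ[e/f](R))) → 10
  σ[e>6]((σ[e<=8](π[e](T)) ∪ π[e](ρ[e/f](R)))) → 3
  ρ[b/e](σ[e>6]((σ[e<=8](π[e](T)) ∪ π[e](ρ[e/f](R))))) → 3

== RESULT ==
b
7
7
9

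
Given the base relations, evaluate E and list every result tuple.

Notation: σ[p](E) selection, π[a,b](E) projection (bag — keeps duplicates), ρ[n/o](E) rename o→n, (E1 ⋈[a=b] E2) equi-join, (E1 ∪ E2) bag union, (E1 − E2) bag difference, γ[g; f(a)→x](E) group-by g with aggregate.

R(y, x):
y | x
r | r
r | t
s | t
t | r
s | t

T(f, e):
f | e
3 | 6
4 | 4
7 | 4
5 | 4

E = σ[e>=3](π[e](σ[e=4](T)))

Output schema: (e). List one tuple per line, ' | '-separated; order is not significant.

Stepwise |·|:
  T → 4
  σ[e=4](T) → 3
  π[e](σ[e=4](T)) → 3
  σ[e>=3](π[e](σ[e=4](T))) → 3

== RESULT ==
e
4
4
4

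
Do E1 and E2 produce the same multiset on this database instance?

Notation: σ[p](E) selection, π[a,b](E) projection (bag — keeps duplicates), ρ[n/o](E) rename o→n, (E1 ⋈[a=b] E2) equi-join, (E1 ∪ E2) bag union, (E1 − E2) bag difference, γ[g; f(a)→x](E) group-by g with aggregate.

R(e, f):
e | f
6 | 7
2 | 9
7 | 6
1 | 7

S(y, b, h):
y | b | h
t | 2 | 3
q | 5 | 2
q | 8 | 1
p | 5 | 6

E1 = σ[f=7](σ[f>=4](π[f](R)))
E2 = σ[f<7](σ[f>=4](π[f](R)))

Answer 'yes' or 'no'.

E1 stepwise |·|:
  R → 4
  π[f](R) → 4
  σ[f>=4](π[f](R)) → 4
  σ[f=7](σ[f>=4](π[f](R))) → 2
E2 stepwise |·|:
  R → 4
  π[f](R) → 4
  σ[f>=4](π[f](R)) → 4
  σ[f<7](σ[f>=4](π[f](R))) → 1

E1 result:
f
7
7
E2 result:
f
6
Witness: (6,) appears 0× in E1 but 1× in E2.

no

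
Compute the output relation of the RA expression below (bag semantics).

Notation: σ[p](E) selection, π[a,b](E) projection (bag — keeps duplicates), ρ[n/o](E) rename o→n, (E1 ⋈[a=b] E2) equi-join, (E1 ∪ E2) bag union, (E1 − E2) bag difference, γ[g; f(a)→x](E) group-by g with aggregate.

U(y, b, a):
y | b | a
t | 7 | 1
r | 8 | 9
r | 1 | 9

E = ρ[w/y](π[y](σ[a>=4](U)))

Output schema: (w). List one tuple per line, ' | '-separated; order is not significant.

Per-node cardinality:
  U → 3
  σ[a>=4](U) → 2
  π[y](σ[a>=4](U)) → 2
  ρ[w/y](π[y](σ[a>=4](U))) → 2

== RESULT ==
w
r
r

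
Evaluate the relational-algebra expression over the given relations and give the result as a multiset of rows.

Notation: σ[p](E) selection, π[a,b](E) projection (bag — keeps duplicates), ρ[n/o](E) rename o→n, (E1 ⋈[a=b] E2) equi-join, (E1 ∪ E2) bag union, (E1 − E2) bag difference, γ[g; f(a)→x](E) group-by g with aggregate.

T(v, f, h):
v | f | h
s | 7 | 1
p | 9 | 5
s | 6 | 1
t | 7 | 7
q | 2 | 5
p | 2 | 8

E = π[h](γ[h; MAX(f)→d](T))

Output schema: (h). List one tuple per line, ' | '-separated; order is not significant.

Per-node cardinality:
  T → 6
  γ[h; MAX(f)→d](T) → 4
  π[h](γ[h; MAX(f)→d](T)) → 4

== RESULT ==
h
1
5
7
8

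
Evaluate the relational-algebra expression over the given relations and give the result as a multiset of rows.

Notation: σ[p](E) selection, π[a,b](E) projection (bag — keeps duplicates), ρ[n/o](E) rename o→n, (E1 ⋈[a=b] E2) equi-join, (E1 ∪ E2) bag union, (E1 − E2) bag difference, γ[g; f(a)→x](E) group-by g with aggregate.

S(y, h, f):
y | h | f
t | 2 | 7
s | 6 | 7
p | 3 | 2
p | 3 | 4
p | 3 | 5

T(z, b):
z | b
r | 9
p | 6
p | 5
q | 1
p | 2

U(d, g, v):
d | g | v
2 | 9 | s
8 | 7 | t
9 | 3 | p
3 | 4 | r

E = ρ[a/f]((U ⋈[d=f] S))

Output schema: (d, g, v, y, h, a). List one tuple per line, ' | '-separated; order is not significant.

Subexpression sizes:
  U → 4
  S → 5
  (U ⋈[d=f] S) → 1
  ρ[a/f]((U ⋈[d=f] S)) → 1

== RESULT ==
d | g | v | y | h | a
2 | 9 | s | p | 3 | 2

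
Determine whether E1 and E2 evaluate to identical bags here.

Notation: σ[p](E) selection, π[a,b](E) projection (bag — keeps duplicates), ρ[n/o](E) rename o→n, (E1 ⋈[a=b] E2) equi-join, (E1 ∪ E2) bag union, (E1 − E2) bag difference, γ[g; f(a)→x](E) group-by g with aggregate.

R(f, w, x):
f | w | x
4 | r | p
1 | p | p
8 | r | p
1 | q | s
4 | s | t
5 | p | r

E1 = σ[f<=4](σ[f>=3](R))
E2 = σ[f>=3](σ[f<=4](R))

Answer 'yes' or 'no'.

E1 per-node cardinality:
  R → 6
  σ[f>=3](R) → 4
  σ[f<=4](σ[f>=3](R)) → 2
E2 per-node cardinality:
  R → 6
  σ[f<=4](R) → 4
  σ[f>=3](σ[f<=4](R)) → 2

E1 and E2 produce the same multiset:
f | w | x
4 | r | p
4 | s | t

yes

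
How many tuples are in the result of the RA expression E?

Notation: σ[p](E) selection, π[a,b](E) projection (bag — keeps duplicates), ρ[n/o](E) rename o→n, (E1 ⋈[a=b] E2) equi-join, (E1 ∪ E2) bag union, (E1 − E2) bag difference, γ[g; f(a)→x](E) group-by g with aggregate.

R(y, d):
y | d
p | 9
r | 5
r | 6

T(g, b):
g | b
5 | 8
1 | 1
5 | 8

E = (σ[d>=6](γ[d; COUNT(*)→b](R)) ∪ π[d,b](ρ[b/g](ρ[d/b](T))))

Row counts bottom-up:
  R → 3
  γ[d; COUNT(*)→b](R) → 3
  σ[d>=6](γ[d; COUNT(*)→b](R)) → 2
  T → 3
  ρ[d/b](T) → 3
  ρ[b/g](ρ[d/b](T)) → 3
  π[d,b](ρ[b/g](ρ[d/b](T))) → 3
  (σ[d>=6](γ[d; COUNT(*)→b](R)) ∪ π[d,b](ρ[b/g](ρ[d/b](T)))) → 5

|E| = 5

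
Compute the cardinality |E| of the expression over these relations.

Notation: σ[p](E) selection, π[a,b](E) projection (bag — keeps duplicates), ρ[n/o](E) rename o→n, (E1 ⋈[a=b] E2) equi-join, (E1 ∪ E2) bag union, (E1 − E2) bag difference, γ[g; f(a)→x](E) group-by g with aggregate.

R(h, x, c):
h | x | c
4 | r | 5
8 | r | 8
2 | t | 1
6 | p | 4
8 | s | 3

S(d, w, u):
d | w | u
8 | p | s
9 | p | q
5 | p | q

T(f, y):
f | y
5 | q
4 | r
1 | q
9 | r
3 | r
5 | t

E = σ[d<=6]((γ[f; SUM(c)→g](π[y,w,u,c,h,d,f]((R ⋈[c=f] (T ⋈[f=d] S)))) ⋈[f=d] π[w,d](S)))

Subexpression sizes:
  R → 5
  T → 6
  S → 3
  (T ⋈[f=d] S) → 3
  (R ⋈[c=f] (T ⋈[f=d] S)) → 2
  π[y,w,u,c,h,d,f]((R ⋈[c=f] (T ⋈[f=d] S))) → 2
  γ[f; SUM(c)→g](π[y,w,u,c,h,d,f]((R ⋈[c=f] (T ⋈[f=d] S)))) → 1
  S → 3
  π[w,d](S) → 3
  (γ[f; SUM(c)→g](π[y,w,u,c,h,d,f]((R ⋈[c=f] (T ⋈[f=d] S)))) ⋈[f=d] π[w,d](S)) → 1
  σ[d<=6]((γ[f; SUM(c)→g](π[y,w,u,c,h,d,f]((R ⋈[c=f] (T ⋈[f=d] S)))) ⋈[f=d] π[w,d](S))) → 1

|E| = 1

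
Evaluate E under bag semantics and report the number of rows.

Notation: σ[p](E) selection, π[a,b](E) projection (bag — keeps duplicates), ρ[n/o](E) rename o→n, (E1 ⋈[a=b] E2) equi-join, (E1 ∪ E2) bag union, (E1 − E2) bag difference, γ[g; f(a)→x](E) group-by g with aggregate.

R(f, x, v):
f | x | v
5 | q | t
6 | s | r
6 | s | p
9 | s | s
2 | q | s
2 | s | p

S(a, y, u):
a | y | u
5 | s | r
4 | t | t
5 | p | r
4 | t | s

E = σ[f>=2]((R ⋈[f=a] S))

Per-node cardinality:
  R → 6
  S → 4
  (R ⋈[f=a] S) → 2
  σ[f>=2]((R ⋈[f=a] S)) → 2

|E| = 2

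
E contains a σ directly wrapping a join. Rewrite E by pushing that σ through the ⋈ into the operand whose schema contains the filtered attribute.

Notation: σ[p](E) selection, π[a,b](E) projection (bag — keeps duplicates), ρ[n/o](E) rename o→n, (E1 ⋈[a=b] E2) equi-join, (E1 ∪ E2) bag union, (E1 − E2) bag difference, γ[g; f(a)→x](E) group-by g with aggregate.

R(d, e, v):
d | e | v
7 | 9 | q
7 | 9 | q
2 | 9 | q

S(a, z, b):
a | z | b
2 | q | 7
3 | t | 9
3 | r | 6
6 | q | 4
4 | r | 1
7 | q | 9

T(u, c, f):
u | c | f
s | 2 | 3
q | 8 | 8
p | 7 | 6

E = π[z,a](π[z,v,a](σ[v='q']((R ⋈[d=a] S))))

σ filters on v, owned by the left side.
E' = π[z,a](π[z,v,a]((σ[v='q'](R) ⋈[d=a] S)))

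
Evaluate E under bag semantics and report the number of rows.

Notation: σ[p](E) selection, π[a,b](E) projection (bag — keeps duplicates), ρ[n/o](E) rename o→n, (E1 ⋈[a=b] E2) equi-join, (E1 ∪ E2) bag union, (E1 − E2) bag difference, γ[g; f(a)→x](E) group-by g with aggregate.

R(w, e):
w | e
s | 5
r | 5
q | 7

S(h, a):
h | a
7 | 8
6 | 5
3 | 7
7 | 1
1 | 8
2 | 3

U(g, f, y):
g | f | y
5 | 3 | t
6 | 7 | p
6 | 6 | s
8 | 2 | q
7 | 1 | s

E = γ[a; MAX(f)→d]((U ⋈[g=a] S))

Per-node cardinality:
  U → 5
  S → 6
  (U ⋈[g=a] S) → 4
  γ[a; MAX(f)→d]((U ⋈[g=a] S)) → 3

|E| = 3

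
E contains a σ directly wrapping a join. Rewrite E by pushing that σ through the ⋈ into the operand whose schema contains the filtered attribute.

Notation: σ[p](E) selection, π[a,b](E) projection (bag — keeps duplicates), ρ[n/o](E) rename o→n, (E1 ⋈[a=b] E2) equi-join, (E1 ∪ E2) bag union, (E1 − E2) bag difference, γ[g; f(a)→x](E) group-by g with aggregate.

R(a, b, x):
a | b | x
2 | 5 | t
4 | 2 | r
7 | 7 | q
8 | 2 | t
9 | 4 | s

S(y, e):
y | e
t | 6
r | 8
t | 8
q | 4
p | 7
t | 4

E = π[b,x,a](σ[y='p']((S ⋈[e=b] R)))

σ filters on y, owned by the left side.
E' = π[b,x,a]((σ[y='p'](S) ⋈[e=b] R))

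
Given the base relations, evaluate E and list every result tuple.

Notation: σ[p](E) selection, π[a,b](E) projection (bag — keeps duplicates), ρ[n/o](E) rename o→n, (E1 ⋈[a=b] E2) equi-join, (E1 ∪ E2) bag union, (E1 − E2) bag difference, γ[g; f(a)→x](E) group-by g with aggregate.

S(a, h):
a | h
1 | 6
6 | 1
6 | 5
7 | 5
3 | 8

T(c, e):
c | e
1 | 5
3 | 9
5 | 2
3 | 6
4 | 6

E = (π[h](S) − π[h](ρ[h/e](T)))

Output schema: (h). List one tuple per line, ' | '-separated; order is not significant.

Subexpression sizes:
  S → 5
  π[h](S) → 5
  T → 5
  ρ[h/e](T) → 5
  π[h](ρ[h/e](T)) → 5
  (π[h](S) − π[h](ρ[h/e](T))) → 3

== RESULT ==
h
1
5
8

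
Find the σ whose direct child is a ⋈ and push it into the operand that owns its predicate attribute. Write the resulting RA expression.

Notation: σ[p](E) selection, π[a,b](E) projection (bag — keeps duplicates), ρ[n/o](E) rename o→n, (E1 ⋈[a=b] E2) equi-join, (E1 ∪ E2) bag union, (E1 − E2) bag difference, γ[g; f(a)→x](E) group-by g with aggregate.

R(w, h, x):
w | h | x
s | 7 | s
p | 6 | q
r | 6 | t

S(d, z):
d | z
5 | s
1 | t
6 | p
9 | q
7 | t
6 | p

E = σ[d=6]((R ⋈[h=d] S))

σ filters on d, owned by the right side.
E' = (R ⋈[h=d] σ[d=6](S))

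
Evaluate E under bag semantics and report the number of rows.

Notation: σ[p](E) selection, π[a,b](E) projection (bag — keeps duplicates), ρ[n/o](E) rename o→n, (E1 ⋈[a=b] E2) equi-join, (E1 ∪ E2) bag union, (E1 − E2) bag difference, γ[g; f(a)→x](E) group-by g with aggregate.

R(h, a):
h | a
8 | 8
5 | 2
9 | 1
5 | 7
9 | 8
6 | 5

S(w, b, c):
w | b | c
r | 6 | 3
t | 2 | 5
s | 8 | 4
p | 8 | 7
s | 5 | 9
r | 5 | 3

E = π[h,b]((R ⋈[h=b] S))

Stepwise |·|:
  R → 6
  S → 6
  (R ⋈[h=b] S) → 7
  π[h,b]((R ⋈[h=b] S)) → 7

|E| = 7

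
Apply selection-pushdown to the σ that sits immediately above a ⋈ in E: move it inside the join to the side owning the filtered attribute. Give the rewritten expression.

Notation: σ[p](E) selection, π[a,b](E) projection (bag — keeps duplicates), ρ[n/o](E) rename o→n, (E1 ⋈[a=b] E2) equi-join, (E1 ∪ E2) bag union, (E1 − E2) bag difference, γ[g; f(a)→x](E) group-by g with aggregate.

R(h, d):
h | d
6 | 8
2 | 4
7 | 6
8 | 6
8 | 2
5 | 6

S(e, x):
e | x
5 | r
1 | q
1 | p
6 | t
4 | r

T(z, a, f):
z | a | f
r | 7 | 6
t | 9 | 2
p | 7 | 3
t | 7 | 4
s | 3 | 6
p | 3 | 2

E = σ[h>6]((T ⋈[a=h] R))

σ filters on h, owned by the right side.
E' = (T ⋈[a=h] σ[h>6](R))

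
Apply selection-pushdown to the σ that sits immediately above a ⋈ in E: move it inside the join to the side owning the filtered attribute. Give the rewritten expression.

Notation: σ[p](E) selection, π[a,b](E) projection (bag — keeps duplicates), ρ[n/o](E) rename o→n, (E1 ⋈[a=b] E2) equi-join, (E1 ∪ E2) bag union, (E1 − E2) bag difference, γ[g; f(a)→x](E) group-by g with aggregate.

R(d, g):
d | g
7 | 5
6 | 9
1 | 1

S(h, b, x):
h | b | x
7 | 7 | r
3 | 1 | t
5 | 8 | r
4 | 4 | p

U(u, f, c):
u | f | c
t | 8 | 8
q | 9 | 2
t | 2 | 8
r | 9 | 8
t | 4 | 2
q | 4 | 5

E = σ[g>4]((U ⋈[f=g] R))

σ filters on g, owned by the right side.
E' = (U ⋈[f=g] σ[g>4](R))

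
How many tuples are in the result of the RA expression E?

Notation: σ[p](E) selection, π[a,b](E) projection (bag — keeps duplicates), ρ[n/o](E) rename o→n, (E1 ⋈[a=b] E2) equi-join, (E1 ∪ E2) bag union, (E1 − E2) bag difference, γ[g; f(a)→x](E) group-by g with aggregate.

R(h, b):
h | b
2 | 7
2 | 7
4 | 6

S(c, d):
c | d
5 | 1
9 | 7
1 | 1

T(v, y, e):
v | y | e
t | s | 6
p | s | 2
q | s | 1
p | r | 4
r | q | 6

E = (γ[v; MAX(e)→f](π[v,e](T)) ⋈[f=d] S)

Per-node cardinality:
  T → 5
  π[v,e](T) → 5
  γ[v; MAX(e)→f](π[v,e](T)) → 4
  S → 3
  (γ[v; MAX(e)→f](π[v,e](T)) ⋈[f=d] S) → 2

|E| = 2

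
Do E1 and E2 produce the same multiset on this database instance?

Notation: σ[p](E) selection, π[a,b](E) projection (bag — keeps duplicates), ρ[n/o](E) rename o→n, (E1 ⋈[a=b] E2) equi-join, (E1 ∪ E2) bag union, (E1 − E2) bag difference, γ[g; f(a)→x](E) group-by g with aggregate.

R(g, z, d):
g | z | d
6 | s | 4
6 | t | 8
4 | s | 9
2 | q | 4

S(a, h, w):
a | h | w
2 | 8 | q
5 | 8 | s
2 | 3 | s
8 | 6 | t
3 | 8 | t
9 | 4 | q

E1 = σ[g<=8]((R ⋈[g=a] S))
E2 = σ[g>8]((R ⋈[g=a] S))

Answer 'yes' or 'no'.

E1 stepwise |·|:
  R → 4
  S → 6
  (R ⋈[g=a] S) → 2
  σ[g<=8]((R ⋈[g=a] S)) → 2
E2 stepwise |·|:
  R → 4
  S → 6
  (R ⋈[g=a] S) → 2
  σ[g>8]((R ⋈[g=a] S)) → 0

E1 result:
g | z | d | a | h | w
2 | q | 4 | 2 | 3 | s
2 | q | 4 | 2 | 8 | q
E2 result:
g | z | d | a | h | w
(0 rows)
Witness: (2, 'q', 4, 2, 8, 'q') appears 1× in E1 but 0× in E2.

no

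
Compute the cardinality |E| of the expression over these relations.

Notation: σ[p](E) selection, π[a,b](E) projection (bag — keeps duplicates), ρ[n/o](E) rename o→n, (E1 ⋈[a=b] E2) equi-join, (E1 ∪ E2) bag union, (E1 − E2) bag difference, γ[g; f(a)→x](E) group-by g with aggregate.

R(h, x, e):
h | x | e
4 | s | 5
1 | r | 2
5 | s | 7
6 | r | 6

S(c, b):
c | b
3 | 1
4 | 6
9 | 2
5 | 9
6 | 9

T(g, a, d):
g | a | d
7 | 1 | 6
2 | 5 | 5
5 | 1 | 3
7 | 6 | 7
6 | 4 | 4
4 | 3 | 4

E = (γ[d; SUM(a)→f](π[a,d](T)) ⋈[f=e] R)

Row counts bottom-up:
  T → 6
  π[a,d](T) → 6
  γ[d; SUM(a)→f](π[a,d](T)) → 5
  R → 4
  (γ[d; SUM(a)→f](π[a,d](T)) ⋈[f=e] R) → 3

|E| = 3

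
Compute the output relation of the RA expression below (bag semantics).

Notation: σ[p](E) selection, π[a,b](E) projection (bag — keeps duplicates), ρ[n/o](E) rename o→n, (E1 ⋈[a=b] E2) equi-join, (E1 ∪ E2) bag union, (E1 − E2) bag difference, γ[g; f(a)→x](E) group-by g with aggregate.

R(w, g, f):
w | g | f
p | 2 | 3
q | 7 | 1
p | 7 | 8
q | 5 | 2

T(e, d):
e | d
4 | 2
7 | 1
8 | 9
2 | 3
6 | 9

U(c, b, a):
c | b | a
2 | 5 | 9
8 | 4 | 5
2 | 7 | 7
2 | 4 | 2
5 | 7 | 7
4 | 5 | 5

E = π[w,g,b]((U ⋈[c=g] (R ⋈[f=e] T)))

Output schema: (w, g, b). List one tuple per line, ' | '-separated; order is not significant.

Per-node cardinality:
  U → 6
  R → 4
  T → 5
  (R ⋈[f=e] T) → 2
  (U ⋈[c=g] (R ⋈[f=e] T)) → 1
  π[w,g,b]((U ⋈[c=g] (R ⋈[f=e] T))) → 1

== RESULT ==
w | g | b
q | 5 | 7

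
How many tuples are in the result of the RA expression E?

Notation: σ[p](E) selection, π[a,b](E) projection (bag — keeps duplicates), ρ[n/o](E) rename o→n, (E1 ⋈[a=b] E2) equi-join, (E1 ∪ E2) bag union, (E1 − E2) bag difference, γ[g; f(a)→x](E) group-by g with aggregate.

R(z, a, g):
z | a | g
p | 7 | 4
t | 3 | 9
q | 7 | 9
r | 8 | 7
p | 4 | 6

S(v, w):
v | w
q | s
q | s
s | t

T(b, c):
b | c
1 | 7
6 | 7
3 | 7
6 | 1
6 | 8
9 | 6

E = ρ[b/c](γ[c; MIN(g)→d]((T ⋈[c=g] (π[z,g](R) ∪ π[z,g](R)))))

Subexpression sizes:
  T → 6
  R → 5
  π[z,g](R) → 5
  R → 5
  π[z,g](R) → 5
  (π[z,g](R) ∪ π[z,g](R)) → 10
  (T ⋈[c=g] (π[z,g](R) ∪ π[z,g](R))) → 8
  γ[c; MIN(g)→d]((T ⋈[c=g] (π[z,g](R) ∪ π[z,g](R)))) → 2
  ρ[b/c](γ[c; MIN(g)→d]((T ⋈[c=g] (π[z,g](R) ∪ π[z,g](R))))) → 2

|E| = 2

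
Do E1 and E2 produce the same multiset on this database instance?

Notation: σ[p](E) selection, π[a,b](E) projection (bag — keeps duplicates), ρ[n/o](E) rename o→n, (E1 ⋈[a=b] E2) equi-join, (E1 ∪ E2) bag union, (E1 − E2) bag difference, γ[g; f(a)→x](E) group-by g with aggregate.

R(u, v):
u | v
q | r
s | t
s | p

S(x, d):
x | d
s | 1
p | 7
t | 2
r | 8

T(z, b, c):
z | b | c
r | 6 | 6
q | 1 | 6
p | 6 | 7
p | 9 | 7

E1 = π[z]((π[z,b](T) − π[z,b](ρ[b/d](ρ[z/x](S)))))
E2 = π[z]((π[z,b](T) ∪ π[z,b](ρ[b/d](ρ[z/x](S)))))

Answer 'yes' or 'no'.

E1 row counts bottom-up:
  T → 4
  π[z,b](T) → 4
  S → 4
  ρ[z/x](S) → 4
  ρ[b/d](ρ[z/x](S)) → 4
  π[z,b](ρ[b/d](ρ[z/x](S))) → 4
  (π[z,b](T) − π[z,b](ρ[b/d](ρ[z/x](S)))) → 4
  π[z]((π[z,b](T) − π[z,b](ρ[b/d](ρ[z/x](S))))) → 4
E2 row counts bottom-up:
  T → 4
  π[z,b](T) → 4
  S → 4
  ρ[z/x](S) → 4
  ρ[b/d](ρ[z/x](S)) → 4
  π[z,b](ρ[b/d](ρ[z/x](S))) → 4
  (π[z,b](T) ∪ π[z,b](ρ[b/d](ρ[z/x](S)))) → 8
  π[z]((π[z,b](T) ∪ π[z,b](ρ[b/d](ρ[z/x](S))))) → 8

E1 result:
z
p
p
q
r
E2 result:
z
p
p
p
q
r
r
s
t
Witness: ('s',) appears 0× in E1 but 1× in E2.

no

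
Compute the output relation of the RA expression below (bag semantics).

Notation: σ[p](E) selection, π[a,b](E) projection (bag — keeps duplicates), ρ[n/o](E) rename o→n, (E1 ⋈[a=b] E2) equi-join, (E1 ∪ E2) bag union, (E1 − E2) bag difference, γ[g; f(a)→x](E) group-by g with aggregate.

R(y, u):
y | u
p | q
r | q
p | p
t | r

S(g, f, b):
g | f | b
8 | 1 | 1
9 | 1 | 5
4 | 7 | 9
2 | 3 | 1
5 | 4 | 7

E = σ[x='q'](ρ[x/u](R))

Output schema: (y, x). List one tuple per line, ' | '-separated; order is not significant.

Per-node cardinality:
  R → 4
  ρ[x/u](R) → 4
  σ[x='q'](ρ[x/u](R)) → 2

== RESULT ==
y | x
p | q
r | q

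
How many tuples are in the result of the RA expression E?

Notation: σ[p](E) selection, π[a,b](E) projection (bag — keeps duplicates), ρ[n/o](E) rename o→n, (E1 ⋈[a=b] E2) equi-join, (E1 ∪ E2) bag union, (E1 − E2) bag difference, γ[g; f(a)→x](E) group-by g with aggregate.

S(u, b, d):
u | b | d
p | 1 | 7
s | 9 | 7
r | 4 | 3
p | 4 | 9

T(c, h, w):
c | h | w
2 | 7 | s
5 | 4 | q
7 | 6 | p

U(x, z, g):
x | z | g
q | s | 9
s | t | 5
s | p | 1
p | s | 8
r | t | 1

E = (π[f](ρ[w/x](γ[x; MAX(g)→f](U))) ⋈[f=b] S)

Stepwise |·|:
  U → 5
  γ[x; MAX(g)→f](U) → 4
  ρ[w/x](γ[x; MAX(g)→f](U)) → 4
  π[f](ρ[w/x](γ[x; MAX(g)→f](U))) → 4
  S → 4
  (π[f](ρ[w/x](γ[x; MAX(g)→f](U))) ⋈[f=b] S) → 2

|E| = 2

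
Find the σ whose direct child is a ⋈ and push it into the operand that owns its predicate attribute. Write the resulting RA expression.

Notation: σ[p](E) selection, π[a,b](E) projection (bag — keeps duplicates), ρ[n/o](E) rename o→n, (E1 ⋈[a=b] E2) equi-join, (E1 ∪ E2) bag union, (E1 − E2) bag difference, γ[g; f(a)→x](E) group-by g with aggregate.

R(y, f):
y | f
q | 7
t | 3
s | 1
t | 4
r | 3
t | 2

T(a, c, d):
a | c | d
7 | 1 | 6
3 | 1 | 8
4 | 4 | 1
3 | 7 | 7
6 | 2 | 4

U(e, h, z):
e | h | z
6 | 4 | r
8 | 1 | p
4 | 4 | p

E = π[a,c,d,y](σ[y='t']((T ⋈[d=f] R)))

σ filters on y, owned by the right side.
E' = π[a,c,d,y]((T ⋈[d=f] σ[y='t'](R)))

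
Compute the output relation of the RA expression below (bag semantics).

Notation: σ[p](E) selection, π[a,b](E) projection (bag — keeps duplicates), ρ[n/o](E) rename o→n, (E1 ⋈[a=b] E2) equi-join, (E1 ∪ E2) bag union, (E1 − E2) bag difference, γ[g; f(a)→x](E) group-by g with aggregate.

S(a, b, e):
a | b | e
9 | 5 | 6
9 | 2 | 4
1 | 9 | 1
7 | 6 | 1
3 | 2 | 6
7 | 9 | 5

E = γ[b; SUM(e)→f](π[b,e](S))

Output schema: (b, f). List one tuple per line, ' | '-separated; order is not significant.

Stepwise |·|:
  S → 6
  π[b,e](S) → 6
  γ[b; SUM(e)→f](π[b,e](S)) → 4

== RESULT ==
b | f
2 | 10
5 | 6
6 | 1
9 | 6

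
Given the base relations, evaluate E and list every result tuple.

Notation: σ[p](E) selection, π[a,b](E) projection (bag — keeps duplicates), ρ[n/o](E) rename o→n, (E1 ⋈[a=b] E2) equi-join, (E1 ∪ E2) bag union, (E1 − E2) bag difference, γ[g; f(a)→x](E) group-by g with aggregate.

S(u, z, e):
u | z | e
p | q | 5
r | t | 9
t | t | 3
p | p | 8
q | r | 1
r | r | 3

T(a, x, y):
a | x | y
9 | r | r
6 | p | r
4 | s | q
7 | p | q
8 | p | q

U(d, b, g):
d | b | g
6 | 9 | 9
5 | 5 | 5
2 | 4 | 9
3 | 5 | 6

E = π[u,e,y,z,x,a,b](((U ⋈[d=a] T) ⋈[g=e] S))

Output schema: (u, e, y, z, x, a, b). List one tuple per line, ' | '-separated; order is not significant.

Per-node cardinality:
  U → 4
  T → 5
  (U ⋈[d=a] T) → 1
  S → 6
  ((U ⋈[d=a] T) ⋈[g=e] S) → 1
  π[u,e,y,z,x,a,b](((U ⋈[d=a] T) ⋈[g=e] S)) → 1

== RESULT ==
u | e | y | z | x | a | b
r | 9 | r | t | p | 6 | 9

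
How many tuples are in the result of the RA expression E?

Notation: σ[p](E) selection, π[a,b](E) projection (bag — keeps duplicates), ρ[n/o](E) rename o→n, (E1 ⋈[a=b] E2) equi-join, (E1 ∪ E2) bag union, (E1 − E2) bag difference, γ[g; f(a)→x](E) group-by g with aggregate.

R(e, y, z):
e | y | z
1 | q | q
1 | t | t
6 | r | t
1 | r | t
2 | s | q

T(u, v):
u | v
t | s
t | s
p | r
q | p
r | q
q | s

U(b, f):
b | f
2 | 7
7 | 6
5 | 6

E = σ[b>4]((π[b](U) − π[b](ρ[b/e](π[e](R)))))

Stepwise |·|:
  U → 3
  π[b](U) → 3
  R → 5
  π[e](R) → 5
  ρ[b/e](π[e](R)) → 5
  π[b](ρ[b/e](π[e](R))) → 5
  (π[b](U) − π[b](ρ[b/e](π[e](R)))) → 2
  σ[b>4]((π[b](U) − π[b](ρ[b/e](π[e](R))))) → 2

|E| = 2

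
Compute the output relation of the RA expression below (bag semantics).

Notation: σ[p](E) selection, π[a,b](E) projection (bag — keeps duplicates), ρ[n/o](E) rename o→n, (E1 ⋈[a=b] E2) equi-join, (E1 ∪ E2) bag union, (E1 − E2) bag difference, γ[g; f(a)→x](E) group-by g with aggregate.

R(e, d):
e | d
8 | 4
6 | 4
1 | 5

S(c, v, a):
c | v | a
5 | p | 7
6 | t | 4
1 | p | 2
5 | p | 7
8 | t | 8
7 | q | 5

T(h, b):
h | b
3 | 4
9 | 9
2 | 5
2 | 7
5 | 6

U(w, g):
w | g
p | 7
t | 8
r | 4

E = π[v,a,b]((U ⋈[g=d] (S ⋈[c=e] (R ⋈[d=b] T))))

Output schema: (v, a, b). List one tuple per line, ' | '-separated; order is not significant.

Stepwise |·|:
  U → 3
  S → 6
  R → 3
  T → 5
  (R ⋈[d=b] T) → 3
  (S ⋈[c=e] (R ⋈[d=b] T)) → 3
  (U ⋈[g=d] (S ⋈[c=e] (R ⋈[d=b] T))) → 2
  π[v,a,b]((U ⋈[g=d] (S ⋈[c=e] (R ⋈[d=b] T)))) → 2

== RESULT ==
v | a | b
t | 4 | 4
t | 8 | 4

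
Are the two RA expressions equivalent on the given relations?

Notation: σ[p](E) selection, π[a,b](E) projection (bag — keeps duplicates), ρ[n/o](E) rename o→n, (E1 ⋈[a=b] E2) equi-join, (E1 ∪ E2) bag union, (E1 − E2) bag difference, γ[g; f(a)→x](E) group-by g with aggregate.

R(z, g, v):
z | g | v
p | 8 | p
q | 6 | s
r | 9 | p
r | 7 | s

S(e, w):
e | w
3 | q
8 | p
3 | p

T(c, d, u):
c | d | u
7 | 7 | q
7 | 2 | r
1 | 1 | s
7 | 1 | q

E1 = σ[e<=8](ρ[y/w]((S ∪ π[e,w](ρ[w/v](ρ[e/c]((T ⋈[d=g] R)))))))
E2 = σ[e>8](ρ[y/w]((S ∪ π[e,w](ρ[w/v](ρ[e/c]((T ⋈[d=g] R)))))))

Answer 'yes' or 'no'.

E1 per-node cardinality:
  S → 3
  T → 4
  R → 4
  (T ⋈[d=g] R) → 1
  ρ[e/c]((T ⋈[d=g] R)) → 1
  ρ[w/v](ρ[e/c]((T ⋈[d=g] R))) → 1
  π[e,w](ρ[w/v](ρ[e/c]((T ⋈[d=g] R)))) → 1
  (S ∪ π[e,w](ρ[w/v](ρ[e/c]((T ⋈[d=g] R))))) → 4
  ρ[y/w]((S ∪ π[e,w](ρ[w/v](ρ[e/c]((T ⋈[d=g] R)))))) → 4
  σ[e<=8](ρ[y/w]((S ∪ π[e,w](ρ[w/v](ρ[e/c]((T ⋈[d=g] R))))))) → 4
E2 per-node cardinality:
  S → 3
  T → 4
  R → 4
  (T ⋈[d=g] R) → 1
  ρ[e/c]((T ⋈[d=g] R)) → 1
  ρ[w/v](ρ[e/c]((T ⋈[d=g] R))) → 1
  π[e,w](ρ[w/v](ρ[e/c]((T ⋈[d=g] R)))) → 1
  (S ∪ π[e,w](ρ[w/v](ρ[e/c]((T ⋈[d=g] R))))) → 4
  ρ[y/w]((S ∪ π[e,w](ρ[w/v](ρ[e/c]((T ⋈[d=g] R)))))) → 4
  σ[e>8](ρ[y/w]((S ∪ π[e,w](ρ[w/v](ρ[e/c]((T ⋈[d=g] R))))))) → 0

E1 result:
e | y
3 | p
3 | q
7 | s
8 | p
E2 result:
e | y
(0 rows)
Witness: (3, 'p') appears 1× in E1 but 0× in E2.

no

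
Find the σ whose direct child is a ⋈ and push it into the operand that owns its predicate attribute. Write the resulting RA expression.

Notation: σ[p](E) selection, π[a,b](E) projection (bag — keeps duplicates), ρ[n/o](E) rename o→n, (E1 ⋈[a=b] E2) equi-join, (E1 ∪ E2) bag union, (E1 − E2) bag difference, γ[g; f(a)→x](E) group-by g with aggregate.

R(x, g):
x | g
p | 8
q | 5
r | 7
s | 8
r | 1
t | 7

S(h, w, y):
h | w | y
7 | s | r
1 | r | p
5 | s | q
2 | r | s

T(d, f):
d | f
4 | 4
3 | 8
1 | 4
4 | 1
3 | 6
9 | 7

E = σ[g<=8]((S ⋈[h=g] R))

σ filters on g, owned by the right side.
E' = (S ⋈[h=g] σ[g<=8](R))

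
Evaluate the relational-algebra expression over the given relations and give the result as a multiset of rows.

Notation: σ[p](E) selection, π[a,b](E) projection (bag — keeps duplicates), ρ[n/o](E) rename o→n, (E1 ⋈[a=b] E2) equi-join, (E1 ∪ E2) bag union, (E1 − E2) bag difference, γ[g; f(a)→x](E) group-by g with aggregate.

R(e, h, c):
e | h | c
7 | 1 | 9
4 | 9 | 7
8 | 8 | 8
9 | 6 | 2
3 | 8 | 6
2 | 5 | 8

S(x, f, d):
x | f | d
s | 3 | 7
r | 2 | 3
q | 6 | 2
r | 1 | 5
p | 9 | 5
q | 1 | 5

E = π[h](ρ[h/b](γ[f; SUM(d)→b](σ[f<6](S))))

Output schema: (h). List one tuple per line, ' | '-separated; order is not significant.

Stepwise |·|:
  S → 6
  σ[f<6](S) → 4
  γ[f; SUM(d)→b](σ[f<6](S)) → 3
  ρ[h/b](γ[f; SUM(d)→b](σ[f<6](S))) → 3
  π[h](ρ[h/b](γ[f; SUM(d)→b](σ[f<6](S)))) → 3

== RESULT ==
h
3
7
10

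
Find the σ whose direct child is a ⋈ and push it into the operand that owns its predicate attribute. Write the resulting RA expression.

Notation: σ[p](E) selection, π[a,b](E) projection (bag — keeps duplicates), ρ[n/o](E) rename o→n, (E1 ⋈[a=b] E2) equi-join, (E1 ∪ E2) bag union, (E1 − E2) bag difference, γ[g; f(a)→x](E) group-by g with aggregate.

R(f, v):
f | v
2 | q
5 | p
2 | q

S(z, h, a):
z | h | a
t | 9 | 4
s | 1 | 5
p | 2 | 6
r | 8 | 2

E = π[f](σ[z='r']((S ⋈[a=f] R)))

σ filters on z, owned by the left side.
E' = π[f]((σ[z='r'](S) ⋈[a=f] R))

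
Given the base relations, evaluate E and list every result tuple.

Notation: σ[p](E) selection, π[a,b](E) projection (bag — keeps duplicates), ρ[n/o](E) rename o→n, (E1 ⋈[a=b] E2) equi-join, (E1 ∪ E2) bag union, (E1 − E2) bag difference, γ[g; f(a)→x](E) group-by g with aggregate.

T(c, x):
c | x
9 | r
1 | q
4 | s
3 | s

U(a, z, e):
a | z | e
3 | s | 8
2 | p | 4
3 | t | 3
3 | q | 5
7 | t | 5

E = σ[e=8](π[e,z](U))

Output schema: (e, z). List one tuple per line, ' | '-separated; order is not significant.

Row counts bottom-up:
  U → 5
  π[e,z](U) → 5
  σ[e=8](π[e,z](U)) → 1

== RESULT ==
e | z
8 | s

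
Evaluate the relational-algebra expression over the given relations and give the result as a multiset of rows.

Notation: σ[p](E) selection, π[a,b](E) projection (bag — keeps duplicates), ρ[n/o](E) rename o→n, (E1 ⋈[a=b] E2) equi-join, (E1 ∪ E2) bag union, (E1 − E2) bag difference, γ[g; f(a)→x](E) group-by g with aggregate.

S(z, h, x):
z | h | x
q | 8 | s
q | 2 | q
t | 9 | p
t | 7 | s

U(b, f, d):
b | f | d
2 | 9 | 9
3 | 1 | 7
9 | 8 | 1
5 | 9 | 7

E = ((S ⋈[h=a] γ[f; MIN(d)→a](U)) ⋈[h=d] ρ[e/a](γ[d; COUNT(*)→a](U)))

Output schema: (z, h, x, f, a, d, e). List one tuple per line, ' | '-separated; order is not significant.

Stepwise |·|:
  S → 4
  U → 4
  γ[f; MIN(d)→a](U) → 3
  (S ⋈[h=a] γ[f; MIN(d)→a](U)) → 2
  U → 4
  γ[d; COUNT(*)→a](U) → 3
  ρ[e/a](γ[d; COUNT(*)→a](U)) → 3
  ((S ⋈[h=a] γ[f; MIN(d)→a](U)) ⋈[h=d] ρ[e/a](γ[d; COUNT(*)→a](U))) → 2

== RESULT ==
z | h | x | f | a | d | e
t | 7 | s | 1 | 7 | 7 | 2
t | 7 | s | 9 | 7 | 7 | 2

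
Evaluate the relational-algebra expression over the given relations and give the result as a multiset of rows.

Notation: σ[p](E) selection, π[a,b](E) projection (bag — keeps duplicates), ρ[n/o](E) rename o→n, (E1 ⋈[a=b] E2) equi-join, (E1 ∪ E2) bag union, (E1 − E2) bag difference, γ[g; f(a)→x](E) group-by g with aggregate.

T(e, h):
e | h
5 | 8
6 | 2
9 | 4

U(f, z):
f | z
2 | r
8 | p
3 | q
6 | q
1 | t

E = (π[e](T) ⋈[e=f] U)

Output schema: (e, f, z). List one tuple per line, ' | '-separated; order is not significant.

Per-node cardinality:
  T → 3
  π[e](T) → 3
  U → 5
  (π[e](T) ⋈[e=f] U) → 1

== RESULT ==
e | f | z
6 | 6 | q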